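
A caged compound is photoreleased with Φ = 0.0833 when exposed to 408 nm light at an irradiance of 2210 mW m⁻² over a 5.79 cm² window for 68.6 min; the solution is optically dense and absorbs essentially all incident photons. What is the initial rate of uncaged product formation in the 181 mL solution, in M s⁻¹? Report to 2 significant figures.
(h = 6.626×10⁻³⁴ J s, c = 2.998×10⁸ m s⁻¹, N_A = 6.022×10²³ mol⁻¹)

Photon energy at 408 nm: hc/λ = (6.626×10⁻³⁴)(2.998×10⁸)/(408×10⁻⁹) = 4.869×10⁻¹⁹ J.
Energy delivered: (2210 mW m⁻²)(5.79×10⁻⁴ m²)(4116 s) = 5.267 J.
Photons incident: 5.267 / 4.869×10⁻¹⁹ = 1.082×10¹⁹, i.e. 1.082×10¹⁹/6.022×10²³ = 1.797×10⁻⁵ mol.
Product formed: 0.0833 × 1.797×10⁻⁵ = 1.497×10⁻⁶ mol.
Rate: 1.497×10⁻⁶ mol / (4116 s × 0.181 L) = 2.0×10⁻⁹ M s⁻¹.

2.0×10⁻⁹ M s⁻¹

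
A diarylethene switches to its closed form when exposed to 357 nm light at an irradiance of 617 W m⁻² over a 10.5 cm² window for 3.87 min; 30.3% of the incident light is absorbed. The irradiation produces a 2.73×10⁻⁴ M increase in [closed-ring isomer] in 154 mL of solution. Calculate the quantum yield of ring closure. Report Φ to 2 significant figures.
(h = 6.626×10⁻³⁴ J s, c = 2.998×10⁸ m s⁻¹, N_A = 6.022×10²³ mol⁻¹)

Product: (2.73×10⁻⁴ M)(0.154 L) = 4.204×10⁻⁵ mol.
Photon energy at 357 nm: hc/λ = (6.626×10⁻³⁴)(2.998×10⁸)/(357×10⁻⁹) = 5.564×10⁻¹⁹ J.
Energy delivered: (617 W m⁻²)(10.5×10⁻⁴ m²)(232.2 s) = 150.4 J.
Photons incident: 150.4 / 5.564×10⁻¹⁹ = 2.703×10²⁰, i.e. 2.703×10²⁰/6.022×10²³ = 4.489×10⁻⁴ mol.
Photons absorbed: 0.303 × 4.489×10⁻⁴ = 1.360×10⁻⁴ mol.
Φ = 4.204×10⁻⁵ mol / 1.360×10⁻⁴ mol photons = 0.31.

Φ = 0.31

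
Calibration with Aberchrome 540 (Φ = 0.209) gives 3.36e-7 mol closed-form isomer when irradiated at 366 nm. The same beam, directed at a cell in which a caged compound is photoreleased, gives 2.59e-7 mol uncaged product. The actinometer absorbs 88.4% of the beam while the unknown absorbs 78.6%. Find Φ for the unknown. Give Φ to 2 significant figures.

Φ = 0.18

Photons absorbed by the actinometer: 3.36e-7 / 0.209 = 1.608e-6 mol.
Incident flux: 1.608e-6 / 0.884 = 1.819e-6 einstein.
Absorbed by unknown: 0.786 × 1.819e-6 = 1.430e-6 mol.
Φ(unknown) = 2.59e-7 / 1.430e-6 = 0.18.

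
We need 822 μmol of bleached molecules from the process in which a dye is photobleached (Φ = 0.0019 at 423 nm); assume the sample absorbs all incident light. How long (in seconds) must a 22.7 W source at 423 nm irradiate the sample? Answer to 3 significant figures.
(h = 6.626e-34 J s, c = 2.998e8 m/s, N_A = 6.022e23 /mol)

Product: 822 μmol = 8.22e-4 mol.
Photons that must be absorbed: 8.22e-4 / 0.0019 = 0.4326 mol.
Photon energy: hc/λ = 4.696e-19 J; per mole, 2.828e5 J mol⁻¹.
Energy required: 0.4326 × 2.828e5 = 1.223e5 J.
Time: 1.223e5 J / 22.7 W = 5390 s.

t ≈ 5390 s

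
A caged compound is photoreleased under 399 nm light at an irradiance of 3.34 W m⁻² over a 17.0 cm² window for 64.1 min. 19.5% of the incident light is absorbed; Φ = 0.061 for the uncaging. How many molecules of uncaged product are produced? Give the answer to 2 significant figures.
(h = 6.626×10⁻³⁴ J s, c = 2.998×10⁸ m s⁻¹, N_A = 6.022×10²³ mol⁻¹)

5.2×10¹⁷ molecules

Photon energy at 399 nm: hc/λ = (6.626×10⁻³⁴)(2.998×10⁸)/(399×10⁻⁹) = 4.979×10⁻¹⁹ J.
Energy delivered: (3.34 W m⁻²)(17.0×10⁻⁴ m²)(3846 s) = 21.84 J.
Photons incident: 21.84 / 4.979×10⁻¹⁹ = 4.386×10¹⁹, i.e. 4.386×10¹⁹/6.022×10²³ = 7.283×10⁻⁵ mol.
Photons absorbed: 0.195 × 7.283×10⁻⁵ = 1.420×10⁻⁵ mol.
Product: Φ × n_abs = 0.061 × 1.420×10⁻⁵ = 8.662×10⁻⁷ mol.
As a count: 8.662×10⁻⁷ × 6.022×10²³ = 5.2×10¹⁷.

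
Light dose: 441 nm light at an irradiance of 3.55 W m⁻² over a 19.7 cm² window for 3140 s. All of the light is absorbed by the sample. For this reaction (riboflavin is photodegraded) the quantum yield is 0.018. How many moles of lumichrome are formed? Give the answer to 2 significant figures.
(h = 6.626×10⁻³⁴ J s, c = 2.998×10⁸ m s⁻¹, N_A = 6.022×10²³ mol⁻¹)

Photon energy at 441 nm: hc/λ = (6.626×10⁻³⁴)(2.998×10⁸)/(441×10⁻⁹) = 4.504×10⁻¹⁹ J.
Energy delivered: (3.55 W m⁻²)(19.7×10⁻⁴ m²)(3140 s) = 21.96 J.
Photons incident: 21.96 / 4.504×10⁻¹⁹ = 4.876×10¹⁹, i.e. 4.876×10¹⁹/6.022×10²³ = 8.097×10⁻⁵ mol.
Product: Φ × n_abs = 0.018 × 8.097×10⁻⁵ = 1.457×10⁻⁶ mol.

1.5×10⁻⁶ mol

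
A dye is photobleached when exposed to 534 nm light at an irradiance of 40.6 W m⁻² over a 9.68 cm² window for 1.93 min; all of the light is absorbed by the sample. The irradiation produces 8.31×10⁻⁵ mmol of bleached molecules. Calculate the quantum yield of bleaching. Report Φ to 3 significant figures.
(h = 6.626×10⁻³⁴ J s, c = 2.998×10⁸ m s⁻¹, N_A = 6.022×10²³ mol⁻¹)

Product: 8.31×10⁻⁵ mmol = 8.31×10⁻⁸ mol.
Photon energy at 534 nm: hc/λ = (6.626×10⁻³⁴)(2.998×10⁸)/(534×10⁻⁹) = 3.720×10⁻¹⁹ J.
Energy delivered: (40.6 W m⁻²)(9.68×10⁻⁴ m²)(115.8 s) = 4.551 J.
Photons incident: 4.551 / 3.720×10⁻¹⁹ = 1.223×10¹⁹, i.e. 1.223×10¹⁹/6.022×10²³ = 2.031×10⁻⁵ mol.
Φ = 8.31×10⁻⁸ mol / 2.031×10⁻⁵ mol photons = 0.00409.

Φ = 0.00409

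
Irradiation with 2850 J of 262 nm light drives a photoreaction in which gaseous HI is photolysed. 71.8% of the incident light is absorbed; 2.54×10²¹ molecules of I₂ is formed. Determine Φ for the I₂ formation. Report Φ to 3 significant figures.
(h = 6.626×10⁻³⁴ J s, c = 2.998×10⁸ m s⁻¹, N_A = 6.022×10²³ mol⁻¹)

Φ = 0.941

Product: 2.54×10²¹ / 6.022×10²³ = 0.004218 mol.
Photon energy at 262 nm: hc/λ = (6.626×10⁻³⁴)(2.998×10⁸)/(262×10⁻⁹) = 7.582×10⁻¹⁹ J.
Photons incident: 2850 / 7.582×10⁻¹⁹ = 3.759×10²¹, i.e. 3.759×10²¹/6.022×10²³ = 0.006242 mol.
Photons absorbed: 0.718 × 0.006242 = 0.004482 mol.
Φ = 0.004218 mol / 0.004482 mol photons = 0.941.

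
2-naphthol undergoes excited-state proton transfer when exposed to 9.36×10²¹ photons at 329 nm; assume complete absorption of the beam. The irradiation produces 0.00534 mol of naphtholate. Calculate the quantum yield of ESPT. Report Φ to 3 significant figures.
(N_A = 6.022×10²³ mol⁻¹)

Moles of photons: 9.36×10²¹ / 6.022×10²³ = 0.01554 mol.
Φ = 0.00534 mol / 0.01554 mol photons = 0.344.

Φ = 0.344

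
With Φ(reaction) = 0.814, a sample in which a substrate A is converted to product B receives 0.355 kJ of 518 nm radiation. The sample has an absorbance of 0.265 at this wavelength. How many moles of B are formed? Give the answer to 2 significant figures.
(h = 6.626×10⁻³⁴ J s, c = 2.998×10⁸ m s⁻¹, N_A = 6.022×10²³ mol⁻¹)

Photon energy at 518 nm: hc/λ = (6.626×10⁻³⁴)(2.998×10⁸)/(518×10⁻⁹) = 3.835×10⁻¹⁹ J.
Incident energy: 0.355 kJ = 355 J.
Photons incident: 355 / 3.835×10⁻¹⁹ = 9.257×10²⁰, i.e. 9.257×10²⁰/6.022×10²³ = 0.001537 mol.
Fraction absorbed: 1 − 10^(−0.265) = 0.4567.
Photons absorbed: 0.4567 × 0.001537 = 7.019×10⁻⁴ mol.
Product: Φ × n_abs = 0.814 × 7.019×10⁻⁴ = 5.713×10⁻⁴ mol.

5.7×10⁻⁴ mol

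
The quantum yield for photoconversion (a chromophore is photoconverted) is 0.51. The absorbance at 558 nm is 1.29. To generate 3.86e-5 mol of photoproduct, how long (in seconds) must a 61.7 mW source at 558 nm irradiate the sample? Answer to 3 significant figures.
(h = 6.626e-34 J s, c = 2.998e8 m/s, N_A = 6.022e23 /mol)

t ≈ 277 s

Photons that must be absorbed: 3.86e-5 / 0.51 = 7.569e-5 mol.
Fraction absorbed: 1 − 10^(−1.29) = 0.9487.
Incident photons needed: 7.569e-5 / 0.9487 = 7.978e-5 mol.
Photon energy: hc/λ = 3.560e-19 J; per mole, 2.144e5 J mol⁻¹.
Energy required: 7.978e-5 × 2.144e5 = 17.10 J.
Time: 17.10 J / 0.0617 W = 277 s.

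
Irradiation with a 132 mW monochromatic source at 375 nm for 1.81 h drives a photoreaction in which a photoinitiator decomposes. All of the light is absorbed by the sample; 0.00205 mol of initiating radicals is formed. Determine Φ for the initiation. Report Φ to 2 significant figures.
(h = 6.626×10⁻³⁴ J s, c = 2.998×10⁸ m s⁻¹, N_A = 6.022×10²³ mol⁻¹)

Photon energy at 375 nm: hc/λ = (6.626×10⁻³⁴)(2.998×10⁸)/(375×10⁻⁹) = 5.297×10⁻¹⁹ J.
Energy delivered: (132 mW)(6516 s) = 860.1 J.
Photons incident: 860.1 / 5.297×10⁻¹⁹ = 1.624×10²¹, i.e. 1.624×10²¹/6.022×10²³ = 0.002697 mol.
Φ = 0.00205 mol / 0.002697 mol photons = 0.76.

Φ = 0.76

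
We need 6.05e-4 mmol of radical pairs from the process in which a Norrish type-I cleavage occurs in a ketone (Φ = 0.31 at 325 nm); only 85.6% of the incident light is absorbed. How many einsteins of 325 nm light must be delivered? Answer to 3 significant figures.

2.28e-6 einstein

Product: 6.05e-4 mmol = 6.05e-7 mol.
Photons that must be absorbed: 6.05e-7 / 0.31 = 1.952e-6 mol.
Incident photons needed: 1.952e-6 / 0.856 = 2.280e-6 mol.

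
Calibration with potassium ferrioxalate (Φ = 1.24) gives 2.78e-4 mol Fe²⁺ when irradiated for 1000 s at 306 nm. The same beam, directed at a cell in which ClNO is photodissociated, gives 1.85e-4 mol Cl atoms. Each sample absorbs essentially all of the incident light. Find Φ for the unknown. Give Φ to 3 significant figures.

Φ = 0.825

Photons absorbed by the actinometer: 2.78e-4 / 1.24 = 2.242e-4 mol.
Φ(unknown) = 1.85e-4 / 2.242e-4 = 0.825.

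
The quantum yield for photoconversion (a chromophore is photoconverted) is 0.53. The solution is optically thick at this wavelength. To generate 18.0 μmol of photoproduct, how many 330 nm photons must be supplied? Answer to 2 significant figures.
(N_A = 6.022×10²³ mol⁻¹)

Product: 18.0 μmol = 1.80×10⁻⁵ mol.
Photons that must be absorbed: 1.80×10⁻⁵ / 0.53 = 3.396×10⁻⁵ mol.
Photon count: 3.396×10⁻⁵ × 6.022×10²³ = 2.0×10¹⁹.

2.0×10¹⁹ photons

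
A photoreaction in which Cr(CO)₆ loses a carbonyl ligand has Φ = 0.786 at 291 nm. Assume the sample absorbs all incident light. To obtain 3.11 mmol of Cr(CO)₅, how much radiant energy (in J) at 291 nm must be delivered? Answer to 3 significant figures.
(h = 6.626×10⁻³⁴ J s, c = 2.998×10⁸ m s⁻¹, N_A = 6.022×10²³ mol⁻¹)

1630 J

Product: 3.11 mmol = 0.00311 mol.
Photons that must be absorbed: 0.00311 / 0.786 = 0.003957 mol.
Photon energy: hc/λ = 6.826×10⁻¹⁹ J; per mole, 4.111×10⁵ J mol⁻¹.
Energy required: 0.003957 × 4.111×10⁵ = 1630 J.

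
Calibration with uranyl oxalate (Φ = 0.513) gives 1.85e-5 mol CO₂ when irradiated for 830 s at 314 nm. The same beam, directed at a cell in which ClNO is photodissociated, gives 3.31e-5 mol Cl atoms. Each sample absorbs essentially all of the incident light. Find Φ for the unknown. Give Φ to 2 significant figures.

Φ = 0.92

Photons absorbed by the actinometer: 1.85e-5 / 0.513 = 3.606e-5 mol.
Φ(unknown) = 3.31e-5 / 3.606e-5 = 0.92.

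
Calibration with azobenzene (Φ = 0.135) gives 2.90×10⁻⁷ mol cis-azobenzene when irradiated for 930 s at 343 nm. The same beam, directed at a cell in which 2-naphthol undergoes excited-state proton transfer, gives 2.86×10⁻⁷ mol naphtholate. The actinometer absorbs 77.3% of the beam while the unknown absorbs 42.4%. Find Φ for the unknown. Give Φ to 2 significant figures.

Photons absorbed by the actinometer: 2.90×10⁻⁷ / 0.135 = 2.148×10⁻⁶ mol.
Incident flux: 2.148×10⁻⁶ / 0.773 = 2.779×10⁻⁶ einstein.
Absorbed by unknown: 0.424 × 2.779×10⁻⁶ = 1.178×10⁻⁶ mol.
Φ(unknown) = 2.86×10⁻⁷ / 1.178×10⁻⁶ = 0.24.

Φ = 0.24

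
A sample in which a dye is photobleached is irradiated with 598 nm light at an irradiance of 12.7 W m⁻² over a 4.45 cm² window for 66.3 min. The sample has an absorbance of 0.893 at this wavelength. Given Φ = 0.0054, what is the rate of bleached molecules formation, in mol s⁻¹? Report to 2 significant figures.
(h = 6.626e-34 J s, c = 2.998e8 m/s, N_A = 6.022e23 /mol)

1.3e-10 mol s⁻¹

Photon energy at 598 nm: hc/λ = (6.626e-34)(2.998e8)/(598e-9) = 3.322e-19 J.
Energy delivered: (12.7 W m⁻²)(4.45e-4 m²)(3978 s) = 22.48 J.
Photons incident: 22.48 / 3.322e-19 = 6.767e19, i.e. 6.767e19/6.022e23 = 1.124e-4 mol.
Fraction absorbed: 1 − 10^(−0.893) = 0.8721.
Photons absorbed: 0.8721 × 1.124e-4 = 9.802e-5 mol.
Product formed: 0.0054 × 9.802e-5 = 5.293e-7 mol.
Rate: 5.293e-7 / 3978 s = 1.3e-10 mol s⁻¹.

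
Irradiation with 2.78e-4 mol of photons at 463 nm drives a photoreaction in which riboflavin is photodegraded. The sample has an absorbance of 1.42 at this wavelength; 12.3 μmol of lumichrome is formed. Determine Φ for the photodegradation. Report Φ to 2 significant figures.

Product: 12.3 μmol = 1.23e-5 mol.
Fraction absorbed: 1 − 10^(−1.42) = 0.9620.
Photons absorbed: 0.9620 × 2.78e-4 = 2.674e-4 mol.
Φ = 1.23e-5 mol / 2.674e-4 mol photons = 0.046.

Φ = 0.046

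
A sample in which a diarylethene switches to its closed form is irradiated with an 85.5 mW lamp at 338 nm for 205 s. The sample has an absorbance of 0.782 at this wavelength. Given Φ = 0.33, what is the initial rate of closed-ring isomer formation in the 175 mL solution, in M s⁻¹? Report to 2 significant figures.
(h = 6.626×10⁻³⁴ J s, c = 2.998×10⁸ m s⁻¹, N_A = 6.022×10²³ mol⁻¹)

Photon energy at 338 nm: hc/λ = (6.626×10⁻³⁴)(2.998×10⁸)/(338×10⁻⁹) = 5.877×10⁻¹⁹ J.
Energy delivered: (85.5 mW)(205 s) = 17.53 J.
Photons incident: 17.53 / 5.877×10⁻¹⁹ = 2.983×10¹⁹, i.e. 2.983×10¹⁹/6.022×10²³ = 4.954×10⁻⁵ mol.
Fraction absorbed: 1 − 10^(−0.782) = 0.8348.
Photons absorbed: 0.8348 × 4.954×10⁻⁵ = 4.136×10⁻⁵ mol.
Product formed: 0.33 × 4.136×10⁻⁵ = 1.365×10⁻⁵ mol.
Rate: 1.365×10⁻⁵ mol / (205 s × 0.175 L) = 3.8×10⁻⁷ M s⁻¹.

3.8×10⁻⁷ M s⁻¹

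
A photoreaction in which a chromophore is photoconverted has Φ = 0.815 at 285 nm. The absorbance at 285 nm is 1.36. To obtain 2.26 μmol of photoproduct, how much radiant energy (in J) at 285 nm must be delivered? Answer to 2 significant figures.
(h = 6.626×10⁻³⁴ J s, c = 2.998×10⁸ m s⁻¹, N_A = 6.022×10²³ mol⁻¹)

1.2 J

Product: 2.26 μmol = 2.26×10⁻⁶ mol.
Photons that must be absorbed: 2.26×10⁻⁶ / 0.815 = 2.773×10⁻⁶ mol.
Fraction absorbed: 1 − 10^(−1.36) = 0.9563.
Incident photons needed: 2.773×10⁻⁶ / 0.9563 = 2.900×10⁻⁶ mol.
Photon energy: hc/λ = 6.970×10⁻¹⁹ J; per mole, 4.197×10⁵ J mol⁻¹.
Energy required: 2.900×10⁻⁶ × 4.197×10⁵ = 1.2 J.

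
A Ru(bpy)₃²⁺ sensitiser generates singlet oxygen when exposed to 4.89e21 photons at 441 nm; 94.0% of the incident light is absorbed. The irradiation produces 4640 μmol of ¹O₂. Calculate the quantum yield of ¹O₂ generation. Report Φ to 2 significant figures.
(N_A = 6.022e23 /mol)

Φ = 0.61

Product: 4640 μmol = 0.00464 mol.
Moles of photons: 4.89e21 / 6.022e23 = 0.008120 mol.
Photons absorbed: 0.940 × 0.008120 = 0.007633 mol.
Φ = 0.00464 mol / 0.007633 mol photons = 0.61.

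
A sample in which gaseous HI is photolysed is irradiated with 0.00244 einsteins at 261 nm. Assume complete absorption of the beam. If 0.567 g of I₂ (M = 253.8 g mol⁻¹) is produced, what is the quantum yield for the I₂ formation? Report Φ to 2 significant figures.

Φ = 0.92

Product: 0.567 g / 253.8 g mol⁻¹ = 0.002234 mol.
Φ = 0.002234 mol / 0.00244 mol photons = 0.92.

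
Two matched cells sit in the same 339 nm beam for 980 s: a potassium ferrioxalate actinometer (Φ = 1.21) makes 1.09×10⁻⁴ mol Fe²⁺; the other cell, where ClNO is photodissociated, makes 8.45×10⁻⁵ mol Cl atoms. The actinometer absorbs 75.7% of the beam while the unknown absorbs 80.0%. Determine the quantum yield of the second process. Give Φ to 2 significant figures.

Φ = 0.89

Photons absorbed by the actinometer: 1.09×10⁻⁴ / 1.21 = 9.008×10⁻⁵ mol.
Incident flux: 9.008×10⁻⁵ / 0.757 = 1.190×10⁻⁴ einstein.
Absorbed by unknown: 0.800 × 1.190×10⁻⁴ = 9.520×10⁻⁵ mol.
Φ(unknown) = 8.45×10⁻⁵ / 9.520×10⁻⁵ = 0.89.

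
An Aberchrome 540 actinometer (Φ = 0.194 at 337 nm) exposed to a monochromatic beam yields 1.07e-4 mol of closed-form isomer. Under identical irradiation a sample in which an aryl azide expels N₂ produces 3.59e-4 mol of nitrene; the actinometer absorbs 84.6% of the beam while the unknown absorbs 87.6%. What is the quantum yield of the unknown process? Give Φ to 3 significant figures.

Photons absorbed by the actinometer: 1.07e-4 / 0.194 = 5.515e-4 mol.
Incident flux: 5.515e-4 / 0.846 = 6.519e-4 einstein.
Absorbed by unknown: 0.876 × 6.519e-4 = 5.711e-4 mol.
Φ(unknown) = 3.59e-4 / 5.711e-4 = 0.629.

Φ = 0.629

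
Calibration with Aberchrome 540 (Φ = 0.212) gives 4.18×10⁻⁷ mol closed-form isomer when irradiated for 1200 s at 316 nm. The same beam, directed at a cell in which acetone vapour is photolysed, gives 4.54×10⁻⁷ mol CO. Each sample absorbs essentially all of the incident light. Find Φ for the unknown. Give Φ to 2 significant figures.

Φ = 0.23

Photons absorbed by the actinometer: 4.18×10⁻⁷ / 0.212 = 1.972×10⁻⁶ mol.
Φ(unknown) = 4.54×10⁻⁷ / 1.972×10⁻⁶ = 0.23.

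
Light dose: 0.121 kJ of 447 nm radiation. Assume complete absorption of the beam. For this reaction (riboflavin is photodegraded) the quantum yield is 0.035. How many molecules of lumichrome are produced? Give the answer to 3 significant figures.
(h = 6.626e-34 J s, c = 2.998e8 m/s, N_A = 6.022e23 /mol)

9.53e18 molecules

Photon energy at 447 nm: hc/λ = (6.626e-34)(2.998e8)/(447e-9) = 4.444e-19 J.
Incident energy: 0.121 kJ = 121 J.
Photons incident: 121 / 4.444e-19 = 2.723e20, i.e. 2.723e20/6.022e23 = 4.522e-4 mol.
Product: Φ × n_abs = 0.035 × 4.522e-4 = 1.583e-5 mol.
As a count: 1.583e-5 × 6.022e23 = 9.53e18.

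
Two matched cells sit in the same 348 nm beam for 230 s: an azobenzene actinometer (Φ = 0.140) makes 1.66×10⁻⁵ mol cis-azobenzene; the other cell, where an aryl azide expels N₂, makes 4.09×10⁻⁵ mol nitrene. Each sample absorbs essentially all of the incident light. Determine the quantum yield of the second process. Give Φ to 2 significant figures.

Photons absorbed by the actinometer: 1.66×10⁻⁵ / 0.140 = 1.186×10⁻⁴ mol.
Φ(unknown) = 4.09×10⁻⁵ / 1.186×10⁻⁴ = 0.34.

Φ = 0.34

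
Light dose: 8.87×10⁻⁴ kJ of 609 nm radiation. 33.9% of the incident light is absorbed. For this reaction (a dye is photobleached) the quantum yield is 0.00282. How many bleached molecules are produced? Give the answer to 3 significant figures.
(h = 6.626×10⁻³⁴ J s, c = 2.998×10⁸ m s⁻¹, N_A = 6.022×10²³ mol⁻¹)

2.60×10¹⁵ bleached molecules

Photon energy at 609 nm: hc/λ = (6.626×10⁻³⁴)(2.998×10⁸)/(609×10⁻⁹) = 3.262×10⁻¹⁹ J.
Incident energy: 8.87×10⁻⁴ kJ = 0.887 J.
Photons incident: 0.887 / 3.262×10⁻¹⁹ = 2.719×10¹⁸, i.e. 2.719×10¹⁸/6.022×10²³ = 4.515×10⁻⁶ mol.
Photons absorbed: 0.339 × 4.515×10⁻⁶ = 1.531×10⁻⁶ mol.
Product: Φ × n_abs = 0.00282 × 1.531×10⁻⁶ = 4.317×10⁻⁹ mol.
As a count: 4.317×10⁻⁹ × 6.022×10²³ = 2.60×10¹⁵.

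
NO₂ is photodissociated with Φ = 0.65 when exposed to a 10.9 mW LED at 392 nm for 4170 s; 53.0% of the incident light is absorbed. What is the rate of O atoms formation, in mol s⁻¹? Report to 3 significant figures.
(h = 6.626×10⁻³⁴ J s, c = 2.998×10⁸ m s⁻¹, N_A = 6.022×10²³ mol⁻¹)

Photon energy at 392 nm: hc/λ = (6.626×10⁻³⁴)(2.998×10⁸)/(392×10⁻⁹) = 5.068×10⁻¹⁹ J.
Energy delivered: (10.9 mW)(4170 s) = 45.45 J.
Photons incident: 45.45 / 5.068×10⁻¹⁹ = 8.968×10¹⁹, i.e. 8.968×10¹⁹/6.022×10²³ = 1.489×10⁻⁴ mol.
Photons absorbed: 0.530 × 1.489×10⁻⁴ = 7.892×10⁻⁵ mol.
Product formed: 0.65 × 7.892×10⁻⁵ = 5.130×10⁻⁵ mol.
Rate: 5.130×10⁻⁵ / 4170 s = 1.23×10⁻⁸ mol s⁻¹.

1.23×10⁻⁸ mol s⁻¹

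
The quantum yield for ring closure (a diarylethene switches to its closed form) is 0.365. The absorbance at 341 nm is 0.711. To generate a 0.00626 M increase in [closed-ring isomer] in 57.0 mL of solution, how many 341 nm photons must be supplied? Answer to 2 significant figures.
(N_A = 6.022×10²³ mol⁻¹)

Product: (0.00626 M)(0.057 L) = 3.568×10⁻⁴ mol.
Photons that must be absorbed: 3.568×10⁻⁴ / 0.365 = 9.775×10⁻⁴ mol.
Fraction absorbed: 1 − 10^(−0.711) = 0.8055.
Incident photons needed: 9.775×10⁻⁴ / 0.8055 = 0.001214 mol.
Photon count: 0.001214 × 6.022×10²³ = 7.3×10²⁰.

7.3×10²⁰ photons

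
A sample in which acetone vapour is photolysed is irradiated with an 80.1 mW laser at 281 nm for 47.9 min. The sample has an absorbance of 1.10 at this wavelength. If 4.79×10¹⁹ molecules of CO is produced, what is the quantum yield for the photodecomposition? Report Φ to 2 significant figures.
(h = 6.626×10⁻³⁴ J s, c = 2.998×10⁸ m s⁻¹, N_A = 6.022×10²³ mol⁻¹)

Φ = 0.16

Product: 4.79×10¹⁹ / 6.022×10²³ = 7.954×10⁻⁵ mol.
Photon energy at 281 nm: hc/λ = (6.626×10⁻³⁴)(2.998×10⁸)/(281×10⁻⁹) = 7.069×10⁻¹⁹ J.
Energy delivered: (80.1 mW)(2874 s) = 230.2 J.
Photons incident: 230.2 / 7.069×10⁻¹⁹ = 3.256×10²⁰, i.e. 3.256×10²⁰/6.022×10²³ = 5.407×10⁻⁴ mol.
Fraction absorbed: 1 − 10^(−1.10) = 0.9206.
Photons absorbed: 0.9206 × 5.407×10⁻⁴ = 4.978×10⁻⁴ mol.
Φ = 7.954×10⁻⁵ mol / 4.978×10⁻⁴ mol photons = 0.16.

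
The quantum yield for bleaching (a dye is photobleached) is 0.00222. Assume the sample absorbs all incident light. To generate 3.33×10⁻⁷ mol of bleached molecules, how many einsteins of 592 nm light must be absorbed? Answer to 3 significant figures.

Photons that must be absorbed: 3.33×10⁻⁷ / 0.00222 = 1.500×10⁻⁴ mol.

1.50×10⁻⁴ einstein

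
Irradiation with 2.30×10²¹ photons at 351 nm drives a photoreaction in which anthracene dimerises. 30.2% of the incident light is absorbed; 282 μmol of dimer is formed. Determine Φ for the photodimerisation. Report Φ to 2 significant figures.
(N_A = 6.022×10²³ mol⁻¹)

Product: 282 μmol = 2.82×10⁻⁴ mol.
Moles of photons: 2.30×10²¹ / 6.022×10²³ = 0.003819 mol.
Photons absorbed: 0.302 × 0.003819 = 0.001153 mol.
Φ = 2.82×10⁻⁴ mol / 0.001153 mol photons = 0.24.

Φ = 0.24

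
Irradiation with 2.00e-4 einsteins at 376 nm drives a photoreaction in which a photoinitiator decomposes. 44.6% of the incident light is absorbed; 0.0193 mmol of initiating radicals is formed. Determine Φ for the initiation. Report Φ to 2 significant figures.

Φ = 0.22

Product: 0.0193 mmol = 1.93e-5 mol.
Photons absorbed: 0.446 × 2.00e-4 = 8.920e-5 mol.
Φ = 1.93e-5 mol / 8.920e-5 mol photons = 0.22.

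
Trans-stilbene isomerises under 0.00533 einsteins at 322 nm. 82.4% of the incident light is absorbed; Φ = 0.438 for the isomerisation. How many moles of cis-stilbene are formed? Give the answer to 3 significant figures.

Photons absorbed: 0.824 × 0.00533 = 0.004392 mol.
Product: Φ × n_abs = 0.438 × 0.004392 = 0.001924 mol.

0.00192 mol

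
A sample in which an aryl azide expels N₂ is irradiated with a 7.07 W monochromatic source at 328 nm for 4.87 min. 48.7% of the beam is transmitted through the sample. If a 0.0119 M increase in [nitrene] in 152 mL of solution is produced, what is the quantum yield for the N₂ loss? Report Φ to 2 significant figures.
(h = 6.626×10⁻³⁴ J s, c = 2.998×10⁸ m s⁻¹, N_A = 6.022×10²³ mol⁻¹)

Φ = 0.62

Product: (0.0119 M)(0.152 L) = 0.001809 mol.
Photon energy at 328 nm: hc/λ = (6.626×10⁻³⁴)(2.998×10⁸)/(328×10⁻⁹) = 6.056×10⁻¹⁹ J.
Energy delivered: (7.07 W)(292.2 s) = 2066 J.
Photons incident: 2066 / 6.056×10⁻¹⁹ = 3.411×10²¹, i.e. 3.411×10²¹/6.022×10²³ = 0.005664 mol.
Fraction absorbed: 1 − 48.7/100 = 0.5130.
Photons absorbed: 0.5130 × 0.005664 = 0.002906 mol.
Φ = 0.001809 mol / 0.002906 mol photons = 0.62.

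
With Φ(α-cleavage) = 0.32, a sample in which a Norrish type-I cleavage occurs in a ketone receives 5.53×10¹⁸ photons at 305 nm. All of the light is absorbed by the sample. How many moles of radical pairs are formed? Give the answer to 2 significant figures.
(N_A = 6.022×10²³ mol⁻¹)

2.9×10⁻⁶ mol

Moles of photons: 5.53×10¹⁸ / 6.022×10²³ = 9.183×10⁻⁶ mol.
Product: Φ × n_abs = 0.32 × 9.183×10⁻⁶ = 2.939×10⁻⁶ mol.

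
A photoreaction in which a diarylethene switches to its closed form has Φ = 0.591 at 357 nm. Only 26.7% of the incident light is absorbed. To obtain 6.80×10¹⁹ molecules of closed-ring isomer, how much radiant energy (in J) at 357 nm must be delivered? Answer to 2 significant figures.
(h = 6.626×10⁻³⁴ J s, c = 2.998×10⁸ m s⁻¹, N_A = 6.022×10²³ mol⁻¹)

240 J

Product: 6.80×10¹⁹ / 6.022×10²³ = 1.129×10⁻⁴ mol.
Photons that must be absorbed: 1.129×10⁻⁴ / 0.591 = 1.910×10⁻⁴ mol.
Incident photons needed: 1.910×10⁻⁴ / 0.267 = 7.154×10⁻⁴ mol.
Photon energy: hc/λ = 5.564×10⁻¹⁹ J; per mole, 3.351×10⁵ J mol⁻¹.
Energy required: 7.154×10⁻⁴ × 3.351×10⁵ = 240 J.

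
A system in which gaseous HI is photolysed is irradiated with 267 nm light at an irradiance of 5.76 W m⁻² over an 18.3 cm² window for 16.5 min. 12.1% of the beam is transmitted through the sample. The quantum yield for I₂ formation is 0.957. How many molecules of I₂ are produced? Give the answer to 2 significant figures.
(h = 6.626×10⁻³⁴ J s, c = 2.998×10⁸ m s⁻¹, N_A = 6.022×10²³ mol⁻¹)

Photon energy at 267 nm: hc/λ = (6.626×10⁻³⁴)(2.998×10⁸)/(267×10⁻⁹) = 7.440×10⁻¹⁹ J.
Energy delivered: (5.76 W m⁻²)(18.3×10⁻⁴ m²)(990 s) = 10.44 J.
Photons incident: 10.44 / 7.440×10⁻¹⁹ = 1.403×10¹⁹, i.e. 1.403×10¹⁹/6.022×10²³ = 2.330×10⁻⁵ mol.
Fraction absorbed: 1 − 12.1/100 = 0.8790.
Photons absorbed: 0.8790 × 2.330×10⁻⁵ = 2.048×10⁻⁵ mol.
Product: Φ × n_abs = 0.957 × 2.048×10⁻⁵ = 1.960×10⁻⁵ mol.
As a count: 1.960×10⁻⁵ × 6.022×10²³ = 1.2×10¹⁹.

1.2×10¹⁹ molecules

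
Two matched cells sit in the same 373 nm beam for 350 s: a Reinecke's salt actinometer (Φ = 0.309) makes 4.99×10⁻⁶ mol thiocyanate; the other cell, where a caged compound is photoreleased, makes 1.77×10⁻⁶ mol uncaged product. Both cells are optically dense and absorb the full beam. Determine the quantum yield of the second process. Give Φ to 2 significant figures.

Photons absorbed by the actinometer: 4.99×10⁻⁶ / 0.309 = 1.615×10⁻⁵ mol.
Φ(unknown) = 1.77×10⁻⁶ / 1.615×10⁻⁵ = 0.11.

Φ = 0.11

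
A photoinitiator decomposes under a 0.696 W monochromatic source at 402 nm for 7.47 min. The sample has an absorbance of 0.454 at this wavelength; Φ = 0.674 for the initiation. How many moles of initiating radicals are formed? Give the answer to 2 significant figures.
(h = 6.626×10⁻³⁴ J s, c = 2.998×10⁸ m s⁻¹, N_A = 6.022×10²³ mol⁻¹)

4.6×10⁻⁴ mol

Photon energy at 402 nm: hc/λ = (6.626×10⁻³⁴)(2.998×10⁸)/(402×10⁻⁹) = 4.941×10⁻¹⁹ J.
Energy delivered: (0.696 W)(448.2 s) = 311.9 J.
Photons incident: 311.9 / 4.941×10⁻¹⁹ = 6.312×10²⁰, i.e. 6.312×10²⁰/6.022×10²³ = 0.001048 mol.
Fraction absorbed: 1 − 10^(−0.454) = 0.6484.
Photons absorbed: 0.6484 × 0.001048 = 6.795×10⁻⁴ mol.
Product: Φ × n_abs = 0.674 × 6.795×10⁻⁴ = 4.580×10⁻⁴ mol.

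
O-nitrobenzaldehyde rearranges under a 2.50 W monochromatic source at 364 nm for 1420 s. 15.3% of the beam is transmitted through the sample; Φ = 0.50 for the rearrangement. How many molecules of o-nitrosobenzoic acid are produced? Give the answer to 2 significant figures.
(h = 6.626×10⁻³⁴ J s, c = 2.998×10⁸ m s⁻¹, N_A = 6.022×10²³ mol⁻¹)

2.8×10²¹ molecules

Photon energy at 364 nm: hc/λ = (6.626×10⁻³⁴)(2.998×10⁸)/(364×10⁻⁹) = 5.457×10⁻¹⁹ J.
Energy delivered: (2.50 W)(1420 s) = 3550 J.
Photons incident: 3550 / 5.457×10⁻¹⁹ = 6.505×10²¹, i.e. 6.505×10²¹/6.022×10²³ = 0.01080 mol.
Fraction absorbed: 1 − 15.3/100 = 0.8470.
Photons absorbed: 0.8470 × 0.01080 = 0.009148 mol.
Product: Φ × n_abs = 0.50 × 0.009148 = 0.004574 mol.
As a count: 0.004574 × 6.022×10²³ = 2.8×10²¹.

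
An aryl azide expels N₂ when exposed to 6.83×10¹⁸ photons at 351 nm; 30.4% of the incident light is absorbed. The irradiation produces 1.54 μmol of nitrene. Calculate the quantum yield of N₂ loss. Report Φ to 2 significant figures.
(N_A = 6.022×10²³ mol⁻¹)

Product: 1.54 μmol = 1.54×10⁻⁶ mol.
Moles of photons: 6.83×10¹⁸ / 6.022×10²³ = 1.134×10⁻⁵ mol.
Photons absorbed: 0.304 × 1.134×10⁻⁵ = 3.447×10⁻⁶ mol.
Φ = 1.54×10⁻⁶ mol / 3.447×10⁻⁶ mol photons = 0.45.

Φ = 0.45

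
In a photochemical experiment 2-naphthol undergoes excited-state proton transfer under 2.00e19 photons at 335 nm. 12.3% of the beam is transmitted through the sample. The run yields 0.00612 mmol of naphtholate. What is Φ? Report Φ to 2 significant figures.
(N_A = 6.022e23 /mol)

Φ = 0.21

Product: 0.00612 mmol = 6.12e-6 mol.
Moles of photons: 2.00e19 / 6.022e23 = 3.321e-5 mol.
Fraction absorbed: 1 − 12.3/100 = 0.8770.
Photons absorbed: 0.8770 × 3.321e-5 = 2.913e-5 mol.
Φ = 6.12e-6 mol / 2.913e-5 mol photons = 0.21.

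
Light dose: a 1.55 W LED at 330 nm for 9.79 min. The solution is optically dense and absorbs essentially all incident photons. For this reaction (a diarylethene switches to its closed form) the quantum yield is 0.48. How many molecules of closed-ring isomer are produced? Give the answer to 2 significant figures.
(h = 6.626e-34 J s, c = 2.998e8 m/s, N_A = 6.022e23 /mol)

7.3e20 molecules

Photon energy at 330 nm: hc/λ = (6.626e-34)(2.998e8)/(330e-9) = 6.020e-19 J.
Energy delivered: (1.55 W)(587.4 s) = 910.5 J.
Photons incident: 910.5 / 6.020e-19 = 1.512e21, i.e. 1.512e21/6.022e23 = 0.002511 mol.
Product: Φ × n_abs = 0.48 × 0.002511 = 0.001205 mol.
As a count: 0.001205 × 6.022e23 = 7.3e20.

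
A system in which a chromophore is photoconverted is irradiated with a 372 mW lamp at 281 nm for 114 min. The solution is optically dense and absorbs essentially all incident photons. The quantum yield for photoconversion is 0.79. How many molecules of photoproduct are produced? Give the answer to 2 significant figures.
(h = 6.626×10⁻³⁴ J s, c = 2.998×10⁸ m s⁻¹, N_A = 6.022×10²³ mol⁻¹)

2.8×10²¹ molecules

Photon energy at 281 nm: hc/λ = (6.626×10⁻³⁴)(2.998×10⁸)/(281×10⁻⁹) = 7.069×10⁻¹⁹ J.
Energy delivered: (372 mW)(6840 s) = 2544 J.
Photons incident: 2544 / 7.069×10⁻¹⁹ = 3.599×10²¹, i.e. 3.599×10²¹/6.022×10²³ = 0.005976 mol.
Product: Φ × n_abs = 0.79 × 0.005976 = 0.004721 mol.
As a count: 0.004721 × 6.022×10²³ = 2.8×10²¹.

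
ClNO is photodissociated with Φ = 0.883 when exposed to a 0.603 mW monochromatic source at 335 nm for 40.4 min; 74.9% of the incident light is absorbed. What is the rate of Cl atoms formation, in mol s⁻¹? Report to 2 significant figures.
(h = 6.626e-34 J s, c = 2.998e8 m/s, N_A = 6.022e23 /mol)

Photon energy at 335 nm: hc/λ = (6.626e-34)(2.998e8)/(335e-9) = 5.930e-19 J.
Energy delivered: (0.603 mW)(2424 s) = 1.462 J.
Photons incident: 1.462 / 5.930e-19 = 2.465e18, i.e. 2.465e18/6.022e23 = 4.093e-6 mol.
Photons absorbed: 0.749 × 4.093e-6 = 3.066e-6 mol.
Product formed: 0.883 × 3.066e-6 = 2.707e-6 mol.
Rate: 2.707e-6 / 2424 s = 1.1e-9 mol s⁻¹.

1.1e-9 mol s⁻¹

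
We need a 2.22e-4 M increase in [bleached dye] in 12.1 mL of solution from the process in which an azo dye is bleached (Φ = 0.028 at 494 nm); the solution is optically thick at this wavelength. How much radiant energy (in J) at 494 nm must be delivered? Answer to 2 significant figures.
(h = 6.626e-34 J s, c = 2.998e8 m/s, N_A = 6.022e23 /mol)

Product: (2.22e-4 M)(0.0121 L) = 2.686e-6 mol.
Photons that must be absorbed: 2.686e-6 / 0.028 = 9.593e-5 mol.
Photon energy: hc/λ = 4.021e-19 J; per mole, 2.421e5 J mol⁻¹.
Energy required: 9.593e-5 × 2.421e5 = 23 J.

23 J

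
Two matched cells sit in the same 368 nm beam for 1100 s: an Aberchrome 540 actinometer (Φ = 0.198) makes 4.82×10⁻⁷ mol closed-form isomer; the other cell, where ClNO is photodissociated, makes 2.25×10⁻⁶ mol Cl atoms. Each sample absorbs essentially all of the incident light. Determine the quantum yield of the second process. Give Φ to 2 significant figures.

Φ = 0.92

Photons absorbed by the actinometer: 4.82×10⁻⁷ / 0.198 = 2.434×10⁻⁶ mol.
Φ(unknown) = 2.25×10⁻⁶ / 2.434×10⁻⁶ = 0.92.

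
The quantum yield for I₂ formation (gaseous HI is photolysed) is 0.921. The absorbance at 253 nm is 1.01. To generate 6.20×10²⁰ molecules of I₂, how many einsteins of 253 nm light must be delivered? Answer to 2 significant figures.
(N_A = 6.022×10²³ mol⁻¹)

Product: 6.20×10²⁰ / 6.022×10²³ = 0.001030 mol.
Photons that must be absorbed: 0.001030 / 0.921 = 0.001118 mol.
Fraction absorbed: 1 − 10^(−1.01) = 0.9023.
Incident photons needed: 0.001118 / 0.9023 = 0.001239 mol.

0.0012 einstein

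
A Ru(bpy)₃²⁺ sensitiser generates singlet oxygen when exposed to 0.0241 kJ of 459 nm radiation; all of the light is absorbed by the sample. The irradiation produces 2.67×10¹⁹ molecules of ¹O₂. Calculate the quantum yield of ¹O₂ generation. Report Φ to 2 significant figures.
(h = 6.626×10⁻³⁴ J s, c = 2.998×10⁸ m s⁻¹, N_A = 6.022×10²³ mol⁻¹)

Φ = 0.48

Product: 2.67×10¹⁹ / 6.022×10²³ = 4.434×10⁻⁵ mol.
Photon energy at 459 nm: hc/λ = (6.626×10⁻³⁴)(2.998×10⁸)/(459×10⁻⁹) = 4.328×10⁻¹⁹ J.
Incident energy: 0.0241 kJ = 24.1 J.
Photons incident: 24.1 / 4.328×10⁻¹⁹ = 5.568×10¹⁹, i.e. 5.568×10¹⁹/6.022×10²³ = 9.246×10⁻⁵ mol.
Φ = 4.434×10⁻⁵ mol / 9.246×10⁻⁵ mol photons = 0.48.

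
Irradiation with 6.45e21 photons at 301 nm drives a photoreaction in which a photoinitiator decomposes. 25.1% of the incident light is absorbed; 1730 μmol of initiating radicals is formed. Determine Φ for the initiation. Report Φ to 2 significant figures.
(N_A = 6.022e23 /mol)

Product: 1730 μmol = 0.00173 mol.
Moles of photons: 6.45e21 / 6.022e23 = 0.01071 mol.
Photons absorbed: 0.251 × 0.01071 = 0.002688 mol.
Φ = 0.00173 mol / 0.002688 mol photons = 0.64.

Φ = 0.64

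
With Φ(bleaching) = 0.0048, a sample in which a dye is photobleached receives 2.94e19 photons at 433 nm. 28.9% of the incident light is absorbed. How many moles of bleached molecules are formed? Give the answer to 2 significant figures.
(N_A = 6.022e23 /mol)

6.8e-8 mol

Moles of photons: 2.94e19 / 6.022e23 = 4.882e-5 mol.
Photons absorbed: 0.289 × 4.882e-5 = 1.411e-5 mol.
Product: Φ × n_abs = 0.0048 × 1.411e-5 = 6.773e-8 mol.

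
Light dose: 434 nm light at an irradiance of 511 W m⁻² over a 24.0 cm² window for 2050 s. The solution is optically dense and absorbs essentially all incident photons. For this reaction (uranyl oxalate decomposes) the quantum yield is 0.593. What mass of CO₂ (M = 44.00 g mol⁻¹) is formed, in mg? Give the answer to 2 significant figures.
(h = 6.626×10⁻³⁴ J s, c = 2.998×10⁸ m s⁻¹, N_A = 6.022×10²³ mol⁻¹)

Photon energy at 434 nm: hc/λ = (6.626×10⁻³⁴)(2.998×10⁸)/(434×10⁻⁹) = 4.577×10⁻¹⁹ J.
Energy delivered: (511 W m⁻²)(24.0×10⁻⁴ m²)(2050 s) = 2514 J.
Photons incident: 2514 / 4.577×10⁻¹⁹ = 5.493×10²¹, i.e. 5.493×10²¹/6.022×10²³ = 0.009122 mol.
Product: Φ × n_abs = 0.593 × 0.009122 = 0.005409 mol.
Mass: 0.005409 × 44.00 = 0.2380 g = 240 mg.

240 mg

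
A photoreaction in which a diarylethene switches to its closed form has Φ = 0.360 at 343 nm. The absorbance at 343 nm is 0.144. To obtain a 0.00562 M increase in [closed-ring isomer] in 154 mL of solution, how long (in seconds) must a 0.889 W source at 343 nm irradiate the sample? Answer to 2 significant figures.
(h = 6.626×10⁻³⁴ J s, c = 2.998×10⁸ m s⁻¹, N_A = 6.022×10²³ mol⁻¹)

t ≈ 3300 s

Product: (0.00562 M)(0.154 L) = 8.655×10⁻⁴ mol.
Photons that must be absorbed: 8.655×10⁻⁴ / 0.360 = 0.002404 mol.
Fraction absorbed: 1 − 10^(−0.144) = 0.2822.
Incident photons needed: 0.002404 / 0.2822 = 0.008519 mol.
Photon energy: hc/λ = 5.791×10⁻¹⁹ J; per mole, 3.487×10⁵ J mol⁻¹.
Energy required: 0.008519 × 3.487×10⁵ = 2971 J.
Time: 2971 J / 0.889 W = 3300 s.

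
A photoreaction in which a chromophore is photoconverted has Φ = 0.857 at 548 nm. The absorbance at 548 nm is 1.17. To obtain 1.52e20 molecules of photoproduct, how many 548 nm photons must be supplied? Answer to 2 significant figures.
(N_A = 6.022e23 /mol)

Product: 1.52e20 / 6.022e23 = 2.524e-4 mol.
Photons that must be absorbed: 2.524e-4 / 0.857 = 2.945e-4 mol.
Fraction absorbed: 1 − 10^(−1.17) = 0.9324.
Incident photons needed: 2.945e-4 / 0.9324 = 3.159e-4 mol.
Photon count: 3.159e-4 × 6.022e23 = 1.9e20.

1.9e20 photons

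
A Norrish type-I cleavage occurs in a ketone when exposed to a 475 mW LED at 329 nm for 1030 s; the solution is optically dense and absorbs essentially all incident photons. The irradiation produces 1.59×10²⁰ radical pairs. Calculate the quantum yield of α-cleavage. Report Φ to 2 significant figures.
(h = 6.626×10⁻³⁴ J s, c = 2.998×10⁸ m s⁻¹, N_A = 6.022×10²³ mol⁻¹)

Φ = 0.20

Product: 1.59×10²⁰ / 6.022×10²³ = 2.640×10⁻⁴ mol.
Photon energy at 329 nm: hc/λ = (6.626×10⁻³⁴)(2.998×10⁸)/(329×10⁻⁹) = 6.038×10⁻¹⁹ J.
Energy delivered: (475 mW)(1030 s) = 489.3 J.
Photons incident: 489.3 / 6.038×10⁻¹⁹ = 8.104×10²⁰, i.e. 8.104×10²⁰/6.022×10²³ = 0.001346 mol.
Φ = 2.640×10⁻⁴ mol / 0.001346 mol photons = 0.20.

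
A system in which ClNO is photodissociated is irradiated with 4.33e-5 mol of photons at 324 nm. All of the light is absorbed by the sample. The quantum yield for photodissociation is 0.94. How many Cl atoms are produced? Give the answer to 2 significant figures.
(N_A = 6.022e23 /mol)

Product: Φ × n_abs = 0.94 × 4.33e-5 = 4.070e-5 mol.
As a count: 4.070e-5 × 6.022e23 = 2.5e19.

2.5e19 atoms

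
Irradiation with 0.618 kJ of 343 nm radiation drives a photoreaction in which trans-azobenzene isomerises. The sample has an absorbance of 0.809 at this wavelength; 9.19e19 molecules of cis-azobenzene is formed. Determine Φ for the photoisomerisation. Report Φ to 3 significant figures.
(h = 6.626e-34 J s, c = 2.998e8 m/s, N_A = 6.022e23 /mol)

Product: 9.19e19 / 6.022e23 = 1.526e-4 mol.
Photon energy at 343 nm: hc/λ = (6.626e-34)(2.998e8)/(343e-9) = 5.791e-19 J.
Incident energy: 0.618 kJ = 618 J.
Photons incident: 618 / 5.791e-19 = 1.067e21, i.e. 1.067e21/6.022e23 = 0.001772 mol.
Fraction absorbed: 1 − 10^(−0.809) = 0.8448.
Photons absorbed: 0.8448 × 0.001772 = 0.001497 mol.
Φ = 1.526e-4 mol / 0.001497 mol photons = 0.102.

Φ = 0.102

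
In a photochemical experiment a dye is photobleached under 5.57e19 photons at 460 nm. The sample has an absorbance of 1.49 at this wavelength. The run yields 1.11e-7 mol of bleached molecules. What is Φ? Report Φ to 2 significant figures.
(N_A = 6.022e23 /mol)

Φ = 0.0012

Moles of photons: 5.57e19 / 6.022e23 = 9.249e-5 mol.
Fraction absorbed: 1 − 10^(−1.49) = 0.9676.
Photons absorbed: 0.9676 × 9.249e-5 = 8.949e-5 mol.
Φ = 1.11e-7 mol / 8.949e-5 mol photons = 0.0012.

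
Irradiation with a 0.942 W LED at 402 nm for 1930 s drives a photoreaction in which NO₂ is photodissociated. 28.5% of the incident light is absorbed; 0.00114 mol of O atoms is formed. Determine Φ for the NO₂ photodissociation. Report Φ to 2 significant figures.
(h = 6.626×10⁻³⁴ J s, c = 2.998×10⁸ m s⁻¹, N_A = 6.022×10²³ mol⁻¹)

Φ = 0.65

Photon energy at 402 nm: hc/λ = (6.626×10⁻³⁴)(2.998×10⁸)/(402×10⁻⁹) = 4.941×10⁻¹⁹ J.
Energy delivered: (0.942 W)(1930 s) = 1818 J.
Photons incident: 1818 / 4.941×10⁻¹⁹ = 3.679×10²¹, i.e. 3.679×10²¹/6.022×10²³ = 0.006109 mol.
Photons absorbed: 0.285 × 0.006109 = 0.001741 mol.
Φ = 0.00114 mol / 0.001741 mol photons = 0.65.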